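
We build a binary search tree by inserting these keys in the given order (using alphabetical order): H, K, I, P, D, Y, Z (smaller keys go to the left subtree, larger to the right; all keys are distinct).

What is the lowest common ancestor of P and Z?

P

Insert H: tree is empty, so H becomes the root.
Insert K: K > H → go right. Place as right child of H.
Insert I: I > H → go right; I < K → go left. Place as left child of K.
Insert P: P > H → go right; P > K → go right. Place as right child of K.
Insert D: D < H → go left. Place as left child of H.
Insert Y: Y > H → go right; Y > K → go right; Y > P → go right. Place as right child of P.
Insert Z: Z > H → go right; Z > K → go right; Z > P → go right; Z > Y → go right. Place as right child of Y.

Path to P: H → K → P
Path to Z: H → K → P → Y → Z
P lies on both paths and is an ancestor of the other node.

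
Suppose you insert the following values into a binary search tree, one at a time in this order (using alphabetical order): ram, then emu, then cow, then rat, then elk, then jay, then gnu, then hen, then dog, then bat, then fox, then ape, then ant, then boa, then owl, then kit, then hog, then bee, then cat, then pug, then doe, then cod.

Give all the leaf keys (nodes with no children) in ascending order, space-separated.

ant bee cod doe fox hog kit pug rat

ram: root
emu: left child of ram (depth 1)
cow: left child of emu (depth 2)
rat: right child of ram (depth 1)
elk: right child of cow (depth 3)
jay: right child of emu (depth 2)
gnu: left child of jay (depth 3)
hen: right child of gnu (depth 4)
dog: left child of elk (depth 4)
bat: left child of cow (depth 3)
fox: left child of gnu (depth 4)
ape: left child of bat (depth 4)
ant: left child of ape (depth 5)
boa: right child of bat (depth 4)
owl: right child of jay (depth 3)
kit: left child of owl (depth 4)
hog: right child of hen (depth 5)
bee: left child of boa (depth 5)
cat: right child of boa (depth 5)
pug: right child of owl (depth 4)
doe: left child of dog (depth 5)
cod: right child of cat (depth 6)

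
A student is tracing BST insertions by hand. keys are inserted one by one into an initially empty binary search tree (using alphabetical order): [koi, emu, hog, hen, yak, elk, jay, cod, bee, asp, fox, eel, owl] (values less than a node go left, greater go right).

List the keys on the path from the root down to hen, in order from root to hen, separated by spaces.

koi emu hog hen

Insert koi: tree is empty, so koi becomes the root.
Insert emu: emu < koi → go left. Place as left child of koi.
Insert hog: hog < koi → go left; hog > emu → go right. Place as right child of emu.
Insert hen: hen < koi → go left; hen > emu → go right; hen < hog → go left. Place as left child of hog.
Insert yak: yak > koi → go right. Place as right child of koi.
Insert elk: elk < koi → go left; elk < emu → go left. Place as left child of emu.
Insert jay: jay < koi → go left; jay > emu → go right; jay > hog → go right. Place as right child of hog.
Insert cod: cod < koi → go left; cod < emu → go left; cod < elk → go left. Place as left child of elk.
Insert bee: bee < koi → go left; bee < emu → go left; bee < elk → go left; bee < cod → go left. Place as left child of cod.
Insert asp: asp < koi → go left; asp < emu → go left; asp < elk → go left; asp < cod → go left; asp < bee → go left. Place as left child of bee.
Insert fox: fox < koi → go left; fox > emu → go right; fox < hog → go left; fox < hen → go left. Place as left child of hen.
Insert eel: eel < koi → go left; eel < emu → go left; eel < elk → go left; eel > cod → go right. Place as right child of cod.
Insert owl: owl > koi → go right; owl < yak → go left. Place as left child of yak.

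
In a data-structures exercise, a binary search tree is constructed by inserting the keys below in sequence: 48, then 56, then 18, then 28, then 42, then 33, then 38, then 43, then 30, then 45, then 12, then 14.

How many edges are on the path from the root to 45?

5

Insert 48: tree is empty, so 48 becomes the root.
Insert 56: 56 > 48 → go right. Place as right child of 48.
Insert 18: 18 < 48 → go left. Place as left child of 48.
Insert 28: 28 < 48 → go left; 28 > 18 → go right. Place as right child of 18.
Insert 42: 42 < 48 → go left; 42 > 18 → go right; 42 > 28 → go right. Place as right child of 28.
Insert 33: 33 < 48 → go left; 33 > 18 → go right; 33 > 28 → go right; 33 < 42 → go left. Place as left child of 42.
Insert 38: 38 < 48 → go left; 38 > 18 → go right; 38 > 28 → go right; 38 < 42 → go left; 38 > 33 → go right. Place as right child of 33.
Insert 43: 43 < 48 → go left; 43 > 18 → go right; 43 > 28 → go right; 43 > 42 → go right. Place as right child of 42.
Insert 30: 30 < 48 → go left; 30 > 18 → go right; 30 > 28 → go right; 30 < 42 → go left; 30 < 33 → go left. Place as left child of 33.
Insert 45: 45 < 48 → go left; 45 > 18 → go right; 45 > 28 → go right; 45 > 42 → go right; 45 > 43 → go right. Place as right child of 43.
Insert 12: 12 < 48 → go left; 12 < 18 → go left. Place as left child of 18.
Insert 14: 14 < 48 → go left; 14 < 18 → go left; 14 > 12 → go right. Place as right child of 12.

Path to 45: 48 → 18 → 28 → 42 → 43 → 45, which is 5 edges.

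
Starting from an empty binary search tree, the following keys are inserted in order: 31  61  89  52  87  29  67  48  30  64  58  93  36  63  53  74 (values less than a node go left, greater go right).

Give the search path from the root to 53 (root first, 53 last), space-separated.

Resulting structure (node: left, right):
  31: L=29, R=61
  61: L=52, R=89
  89: L=87, R=93
  52: L=48, R=58
  87: L=67, R=–
  29: L=–, R=30
  67: L=64, R=74
  48: L=36, R=–
  30: L=–, R=–
  64: L=63, R=–
  58: L=53, R=–
  93: L=–, R=–
  36: L=–, R=–
  63: L=–, R=–
  53: L=–, R=–
  74: L=–, R=–

31 61 52 58 53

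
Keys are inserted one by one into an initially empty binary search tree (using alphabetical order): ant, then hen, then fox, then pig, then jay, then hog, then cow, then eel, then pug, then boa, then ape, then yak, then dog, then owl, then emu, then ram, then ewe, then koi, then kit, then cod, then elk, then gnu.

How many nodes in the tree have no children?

ant: root
hen: right child of ant (depth 1)
fox: left child of hen (depth 2)
pig: right child of hen (depth 2)
jay: left child of pig (depth 3)
hog: left child of jay (depth 4)
cow: left child of fox (depth 3)
eel: right child of cow (depth 4)
pug: right child of pig (depth 3)
boa: left child of cow (depth 4)
ape: left child of boa (depth 5)
yak: right child of pug (depth 4)
dog: left child of eel (depth 5)
owl: right child of jay (depth 4)
emu: right child of eel (depth 5)
ram: left child of yak (depth 5)
ewe: right child of emu (depth 6)
koi: left child of owl (depth 5)
kit: left child of koi (depth 6)
cod: right child of boa (depth 5)
elk: left child of emu (depth 6)
gnu: right child of fox (depth 3)

Leaves: ape, cod, dog, elk, ewe, gnu, hog, kit, ram — 9 in total.

9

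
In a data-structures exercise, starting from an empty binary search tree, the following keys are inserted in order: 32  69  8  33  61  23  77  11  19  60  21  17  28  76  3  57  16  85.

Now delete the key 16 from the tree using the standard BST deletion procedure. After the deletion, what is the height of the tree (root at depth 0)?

5

32: root
69: right child of 32 (depth 1)
8: left child of 32 (depth 1)
33: left child of 69 (depth 2)
61: right child of 33 (depth 3)
23: right child of 8 (depth 2)
77: right child of 69 (depth 2)
11: left child of 23 (depth 3)
19: right child of 11 (depth 4)
60: left child of 61 (depth 4)
21: right child of 19 (depth 5)
17: left child of 19 (depth 5)
28: right child of 23 (depth 3)
76: left child of 77 (depth 3)
3: left child of 8 (depth 2)
57: left child of 60 (depth 5)
16: left child of 17 (depth 6)
85: right child of 77 (depth 3)

Delete 16 (at most one child — splice it out).
After deletion, deepest node is 21 at depth 5.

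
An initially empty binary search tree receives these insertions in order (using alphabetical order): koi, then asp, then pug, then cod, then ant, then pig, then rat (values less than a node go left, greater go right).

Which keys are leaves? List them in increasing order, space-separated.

Insert koi: tree is empty, so koi becomes the root.
Insert asp: asp < koi → go left. Place as left child of koi.
Insert pug: pug > koi → go right. Place as right child of koi.
Insert cod: cod < koi → go left; cod > asp → go right. Place as right child of asp.
Insert ant: ant < koi → go left; ant < asp → go left. Place as left child of asp.
Insert pig: pig > koi → go right; pig < pug → go left. Place as left child of pug.
Insert rat: rat > koi → go right; rat > pug → go right. Place as right child of pug.

ant cod pig rat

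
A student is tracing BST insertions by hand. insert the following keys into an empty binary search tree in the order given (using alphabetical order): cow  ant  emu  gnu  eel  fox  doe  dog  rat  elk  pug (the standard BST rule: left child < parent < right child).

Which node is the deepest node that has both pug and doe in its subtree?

Insert cow: tree is empty, so cow becomes the root.
Insert ant: ant < cow → go left. Place as left child of cow.
Insert emu: emu > cow → go right. Place as right child of cow.
Insert gnu: gnu > cow → go right; gnu > emu → go right. Place as right child of emu.
Insert eel: eel > cow → go right; eel < emu → go left. Place as left child of emu.
Insert fox: fox > cow → go right; fox > emu → go right; fox < gnu → go left. Place as left child of gnu.
Insert doe: doe > cow → go right; doe < emu → go left; doe < eel → go left. Place as left child of eel.
Insert dog: dog > cow → go right; dog < emu → go left; dog < eel → go left; dog > doe → go right. Place as right child of doe.
Insert rat: rat > cow → go right; rat > emu → go right; rat > gnu → go right. Place as right child of gnu.
Insert elk: elk > cow → go right; elk < emu → go left; elk > eel → go right. Place as right child of eel.
Insert pug: pug > cow → go right; pug > emu → go right; pug > gnu → go right; pug < rat → go left. Place as left child of rat.

Path to pug: cow → emu → gnu → rat → pug
Path to doe: cow → emu → eel → doe
The paths share a prefix ending at emu, then split left and right.

emu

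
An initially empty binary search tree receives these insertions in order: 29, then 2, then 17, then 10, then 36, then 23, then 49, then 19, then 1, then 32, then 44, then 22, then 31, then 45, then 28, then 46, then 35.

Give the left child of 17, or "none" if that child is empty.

10

29: root
2: left child of 29 (depth 1)
17: right child of 2 (depth 2)
10: left child of 17 (depth 3)
36: right child of 29 (depth 1)
23: right child of 17 (depth 3)
49: right child of 36 (depth 2)
19: left child of 23 (depth 4)
1: left child of 2 (depth 2)
32: left child of 36 (depth 2)
44: left child of 49 (depth 3)
22: right child of 19 (depth 5)
31: left child of 32 (depth 3)
45: right child of 44 (depth 4)
28: right child of 23 (depth 4)
46: right child of 45 (depth 5)
35: right child of 32 (depth 3)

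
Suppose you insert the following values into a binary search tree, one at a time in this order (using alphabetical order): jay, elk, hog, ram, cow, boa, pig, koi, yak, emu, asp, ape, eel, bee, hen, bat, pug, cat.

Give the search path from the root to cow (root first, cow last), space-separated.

jay: root
elk: left child of jay (depth 1)
hog: right child of elk (depth 2)
ram: right child of jay (depth 1)
cow: left child of elk (depth 2)
boa: left child of cow (depth 3)
pig: left child of ram (depth 2)
koi: left child of pig (depth 3)
yak: right child of ram (depth 2)
emu: left child of hog (depth 3)
asp: left child of boa (depth 4)
ape: left child of asp (depth 5)
eel: right child of cow (depth 3)
bee: right child of asp (depth 5)
hen: right child of emu (depth 4)
bat: left child of bee (depth 6)
pug: right child of pig (depth 3)
cat: right child of boa (depth 4)

jay elk cow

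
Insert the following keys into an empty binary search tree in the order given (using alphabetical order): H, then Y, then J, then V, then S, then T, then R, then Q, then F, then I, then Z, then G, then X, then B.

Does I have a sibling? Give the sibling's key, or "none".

Insert H: tree is empty, so H becomes the root.
Insert Y: Y > H → go right. Place as right child of H.
Insert J: J > H → go right; J < Y → go left. Place as left child of Y.
Insert V: V > H → go right; V < Y → go left; V > J → go right. Place as right child of J.
Insert S: S > H → go right; S < Y → go left; S > J → go right; S < V → go left. Place as left child of V.
Insert T: T > H → go right; T < Y → go left; T > J → go right; T < V → go left; T > S → go right. Place as right child of S.
Insert R: R > H → go right; R < Y → go left; R > J → go right; R < V → go left; R < S → go left. Place as left child of S.
Insert Q: Q > H → go right; Q < Y → go left; Q > J → go right; Q < V → go left; Q < S → go left; Q < R → go left. Place as left child of R.
Insert F: F < H → go left. Place as left child of H.
Insert I: I > H → go right; I < Y → go left; I < J → go left. Place as left child of J.
Insert Z: Z > H → go right; Z > Y → go right. Place as right child of Y.
Insert G: G < H → go left; G > F → go right. Place as right child of F.
Insert X: X > H → go right; X < Y → go left; X > J → go right; X > V → go right. Place as right child of V.
Insert B: B < H → go left; B < F → go left. Place as left child of F.

I's parent is J; the other child of J is V.

V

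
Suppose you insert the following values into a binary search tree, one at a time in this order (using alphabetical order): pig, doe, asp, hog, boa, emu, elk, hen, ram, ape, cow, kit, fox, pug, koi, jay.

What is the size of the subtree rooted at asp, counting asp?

pig: root
doe: left child of pig (depth 1)
asp: left child of doe (depth 2)
hog: right child of doe (depth 2)
boa: right child of asp (depth 3)
emu: left child of hog (depth 3)
elk: left child of emu (depth 4)
hen: right child of emu (depth 4)
ram: right child of pig (depth 1)
ape: left child of asp (depth 3)
cow: right child of boa (depth 4)
kit: right child of hog (depth 3)
fox: left child of hen (depth 5)
pug: left child of ram (depth 2)
koi: right child of kit (depth 4)
jay: left child of kit (depth 4)

Subtree rooted at asp contains: asp, ape, boa, cow — 4 nodes.

4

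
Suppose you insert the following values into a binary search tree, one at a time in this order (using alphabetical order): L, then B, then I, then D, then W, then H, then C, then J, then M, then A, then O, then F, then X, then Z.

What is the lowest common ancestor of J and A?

B

Insert L: tree is empty, so L becomes the root.
Insert B: B < L → go left. Place as left child of L.
Insert I: I < L → go left; I > B → go right. Place as right child of B.
Insert D: D < L → go left; D > B → go right; D < I → go left. Place as left child of I.
Insert W: W > L → go right. Place as right child of L.
Insert H: H < L → go left; H > B → go right; H < I → go left; H > D → go right. Place as right child of D.
Insert C: C < L → go left; C > B → go right; C < I → go left; C < D → go left. Place as left child of D.
Insert J: J < L → go left; J > B → go right; J > I → go right. Place as right child of I.
Insert M: M > L → go right; M < W → go left. Place as left child of W.
Insert A: A < L → go left; A < B → go left. Place as left child of B.
Insert O: O > L → go right; O < W → go left; O > M → go right. Place as right child of M.
Insert F: F < L → go left; F > B → go right; F < I → go left; F > D → go right; F < H → go left. Place as left child of H.
Insert X: X > L → go right; X > W → go right. Place as right child of W.
Insert Z: Z > L → go right; Z > W → go right; Z > X → go right. Place as right child of X.

Path to J: L → B → I → J
Path to A: L → B → A
The paths share a prefix ending at B, then split left and right.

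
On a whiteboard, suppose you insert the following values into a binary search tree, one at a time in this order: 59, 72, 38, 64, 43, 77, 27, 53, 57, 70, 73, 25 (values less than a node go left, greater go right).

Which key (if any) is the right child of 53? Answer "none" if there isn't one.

Resulting structure (node: left, right):
  59: L=38, R=72
  72: L=64, R=77
  38: L=27, R=43
  64: L=–, R=70
  43: L=–, R=53
  77: L=73, R=–
  27: L=25, R=–
  53: L=–, R=57
  57: L=–, R=–
  70: L=–, R=–
  73: L=–, R=–
  25: L=–, R=–

57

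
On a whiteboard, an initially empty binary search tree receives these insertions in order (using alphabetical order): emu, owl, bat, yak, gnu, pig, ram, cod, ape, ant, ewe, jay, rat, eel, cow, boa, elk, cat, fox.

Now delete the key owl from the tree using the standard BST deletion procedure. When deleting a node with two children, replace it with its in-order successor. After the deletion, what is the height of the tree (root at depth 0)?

4

Resulting structure (node: left, right):
  emu: L=bat, R=owl
  owl: L=gnu, R=yak
  bat: L=ape, R=cod
  yak: L=pig, R=–
  gnu: L=ewe, R=jay
  pig: L=–, R=ram
  ram: L=–, R=rat
  cod: L=boa, R=eel
  ape: L=ant, R=–
  ant: L=–, R=–
  ewe: L=–, R=fox
  jay: L=–, R=–
  rat: L=–, R=–
  eel: L=cow, R=elk
  cow: L=–, R=–
  boa: L=–, R=cat
  elk: L=–, R=–
  cat: L=–, R=–
  fox: L=–, R=–

Delete owl (two children — replace with in-order successor).
After deletion, deepest node is rat at depth 4.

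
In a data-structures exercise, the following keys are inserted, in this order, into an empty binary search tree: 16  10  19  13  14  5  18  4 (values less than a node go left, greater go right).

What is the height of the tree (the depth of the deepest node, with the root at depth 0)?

3

Insert 16: tree is empty, so 16 becomes the root.
Insert 10: 10 < 16 → go left. Place as left child of 16.
Insert 19: 19 > 16 → go right. Place as right child of 16.
Insert 13: 13 < 16 → go left; 13 > 10 → go right. Place as right child of 10.
Insert 14: 14 < 16 → go left; 14 > 10 → go right; 14 > 13 → go right. Place as right child of 13.
Insert 5: 5 < 16 → go left; 5 < 10 → go left. Place as left child of 10.
Insert 18: 18 > 16 → go right; 18 < 19 → go left. Place as left child of 19.
Insert 4: 4 < 16 → go left; 4 < 10 → go left; 4 < 5 → go left. Place as left child of 5.

The deepest node is 14 at depth 3.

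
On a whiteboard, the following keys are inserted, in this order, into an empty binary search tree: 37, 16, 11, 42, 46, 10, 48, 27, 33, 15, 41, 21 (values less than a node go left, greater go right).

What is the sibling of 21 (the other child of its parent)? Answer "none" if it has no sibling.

37: root
16: left child of 37 (depth 1)
11: left child of 16 (depth 2)
42: right child of 37 (depth 1)
46: right child of 42 (depth 2)
10: left child of 11 (depth 3)
48: right child of 46 (depth 3)
27: right child of 16 (depth 2)
33: right child of 27 (depth 3)
15: right child of 11 (depth 3)
41: left child of 42 (depth 2)
21: left child of 27 (depth 3)

21's parent is 27; the other child of 27 is 33.

33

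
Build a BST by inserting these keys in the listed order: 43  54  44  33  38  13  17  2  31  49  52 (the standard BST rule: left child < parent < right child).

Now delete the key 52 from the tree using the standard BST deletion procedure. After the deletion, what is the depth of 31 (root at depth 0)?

4

43: root
54: right child of 43 (depth 1)
44: left child of 54 (depth 2)
33: left child of 43 (depth 1)
38: right child of 33 (depth 2)
13: left child of 33 (depth 2)
17: right child of 13 (depth 3)
2: left child of 13 (depth 3)
31: right child of 17 (depth 4)
49: right child of 44 (depth 3)
52: right child of 49 (depth 4)

Delete 52 (at most one child — splice it out).
After deletion, path to 31: 43 → 33 → 13 → 17 → 31.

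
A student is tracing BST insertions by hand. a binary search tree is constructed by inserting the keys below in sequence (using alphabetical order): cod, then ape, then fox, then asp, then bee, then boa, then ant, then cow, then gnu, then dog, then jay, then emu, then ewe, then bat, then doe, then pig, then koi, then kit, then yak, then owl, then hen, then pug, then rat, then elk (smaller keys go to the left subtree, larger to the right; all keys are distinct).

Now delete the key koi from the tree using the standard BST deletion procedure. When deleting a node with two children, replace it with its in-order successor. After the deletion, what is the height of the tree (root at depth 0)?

7

cod: root
ape: left child of cod (depth 1)
fox: right child of cod (depth 1)
asp: right child of ape (depth 2)
bee: right child of asp (depth 3)
boa: right child of bee (depth 4)
ant: left child of ape (depth 2)
cow: left child of fox (depth 2)
gnu: right child of fox (depth 2)
dog: right child of cow (depth 3)
jay: right child of gnu (depth 3)
emu: right child of dog (depth 4)
ewe: right child of emu (depth 5)
bat: left child of bee (depth 4)
doe: left child of dog (depth 4)
pig: right child of jay (depth 4)
koi: left child of pig (depth 5)
kit: left child of koi (depth 6)
yak: right child of pig (depth 5)
owl: right child of koi (depth 6)
hen: left child of jay (depth 4)
pug: left child of yak (depth 6)
rat: right child of pug (depth 7)
elk: left child of emu (depth 5)

Delete koi (two children — replace with in-order successor).
After deletion, deepest node is rat at depth 7.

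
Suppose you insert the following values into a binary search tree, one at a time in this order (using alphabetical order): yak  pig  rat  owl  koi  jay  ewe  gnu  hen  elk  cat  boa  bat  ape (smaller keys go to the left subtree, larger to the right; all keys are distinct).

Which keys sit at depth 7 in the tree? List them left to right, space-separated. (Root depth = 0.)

cat hen

Insert yak: tree is empty, so yak becomes the root.
Insert pig: pig < yak → go left. Place as left child of yak.
Insert rat: rat < yak → go left; rat > pig → go right. Place as right child of pig.
Insert owl: owl < yak → go left; owl < pig → go left. Place as left child of pig.
Insert koi: koi < yak → go left; koi < pig → go left; koi < owl → go left. Place as left child of owl.
Insert jay: jay < yak → go left; jay < pig → go left; jay < owl → go left; jay < koi → go left. Place as left child of koi.
Insert ewe: ewe < yak → go left; ewe < pig → go left; ewe < owl → go left; ewe < koi → go left; ewe < jay → go left. Place as left child of jay.
Insert gnu: gnu < yak → go left; gnu < pig → go left; gnu < owl → go left; gnu < koi → go left; gnu < jay → go left; gnu > ewe → go right. Place as right child of ewe.
Insert hen: hen < yak → go left; hen < pig → go left; hen < owl → go left; hen < koi → go left; hen < jay → go left; hen > ewe → go right; hen > gnu → go right. Place as right child of gnu.
Insert elk: elk < yak → go left; elk < pig → go left; elk < owl → go left; elk < koi → go left; elk < jay → go left; elk < ewe → go left. Place as left child of ewe.
Insert cat: cat < yak → go left; cat < pig → go left; cat < owl → go left; cat < koi → go left; cat < jay → go left; cat < ewe → go left; cat < elk → go left. Place as left child of elk.
Insert boa: boa < yak → go left; boa < pig → go left; boa < owl → go left; boa < koi → go left; boa < jay → go left; boa < ewe → go left; boa < elk → go left; boa < cat → go left. Place as left child of cat.
Insert bat: bat < yak → go left; bat < pig → go left; bat < owl → go left; bat < koi → go left; bat < jay → go left; bat < ewe → go left; bat < elk → go left; bat < cat → go left; bat < boa → go left. Place as left child of boa.
Insert ape: ape < yak → go left; ape < pig → go left; ape < owl → go left; ape < koi → go left; ape < jay → go left; ape < ewe → go left; ape < elk → go left; ape < cat → go left; ape < boa → go left; ape < bat → go left. Place as left child of bat.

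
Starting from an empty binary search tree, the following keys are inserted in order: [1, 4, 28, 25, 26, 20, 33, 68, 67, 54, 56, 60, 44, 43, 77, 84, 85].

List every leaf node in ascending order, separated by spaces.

20 26 43 60 85

1: root
4: right child of 1 (depth 1)
28: right child of 4 (depth 2)
25: left child of 28 (depth 3)
26: right child of 25 (depth 4)
20: left child of 25 (depth 4)
33: right child of 28 (depth 3)
68: right child of 33 (depth 4)
67: left child of 68 (depth 5)
54: left child of 67 (depth 6)
56: right child of 54 (depth 7)
60: right child of 56 (depth 8)
44: left child of 54 (depth 7)
43: left child of 44 (depth 8)
77: right child of 68 (depth 5)
84: right child of 77 (depth 6)
85: right child of 84 (depth 7)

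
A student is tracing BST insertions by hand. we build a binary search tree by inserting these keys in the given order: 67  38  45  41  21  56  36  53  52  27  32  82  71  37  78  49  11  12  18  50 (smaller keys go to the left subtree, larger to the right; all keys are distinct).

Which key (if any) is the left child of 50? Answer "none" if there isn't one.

none

Insert 67: tree is empty, so 67 becomes the root.
Insert 38: 38 < 67 → go left. Place as left child of 67.
Insert 45: 45 < 67 → go left; 45 > 38 → go right. Place as right child of 38.
Insert 41: 41 < 67 → go left; 41 > 38 → go right; 41 < 45 → go left. Place as left child of 45.
Insert 21: 21 < 67 → go left; 21 < 38 → go left. Place as left child of 38.
Insert 56: 56 < 67 → go left; 56 > 38 → go right; 56 > 45 → go right. Place as right child of 45.
Insert 36: 36 < 67 → go left; 36 < 38 → go left; 36 > 21 → go right. Place as right child of 21.
Insert 53: 53 < 67 → go left; 53 > 38 → go right; 53 > 45 → go right; 53 < 56 → go left. Place as left child of 56.
Insert 52: 52 < 67 → go left; 52 > 38 → go right; 52 > 45 → go right; 52 < 56 → go left; 52 < 53 → go left. Place as left child of 53.
Insert 27: 27 < 67 → go left; 27 < 38 → go left; 27 > 21 → go right; 27 < 36 → go left. Place as left child of 36.
Insert 32: 32 < 67 → go left; 32 < 38 → go left; 32 > 21 → go right; 32 < 36 → go left; 32 > 27 → go right. Place as right child of 27.
Insert 82: 82 > 67 → go right. Place as right child of 67.
Insert 71: 71 > 67 → go right; 71 < 82 → go left. Place as left child of 82.
Insert 37: 37 < 67 → go left; 37 < 38 → go left; 37 > 21 → go right; 37 > 36 → go right. Place as right child of 36.
Insert 78: 78 > 67 → go right; 78 < 82 → go left; 78 > 71 → go right. Place as right child of 71.
Insert 49: 49 < 67 → go left; 49 > 38 → go right; 49 > 45 → go right; 49 < 56 → go left; 49 < 53 → go left; 49 < 52 → go left. Place as left child of 52.
Insert 11: 11 < 67 → go left; 11 < 38 → go left; 11 < 21 → go left. Place as left child of 21.
Insert 12: 12 < 67 → go left; 12 < 38 → go left; 12 < 21 → go left; 12 > 11 → go right. Place as right child of 11.
Insert 18: 18 < 67 → go left; 18 < 38 → go left; 18 < 21 → go left; 18 > 11 → go right; 18 > 12 → go right. Place as right child of 12.
Insert 50: 50 < 67 → go left; 50 > 38 → go right; 50 > 45 → go right; 50 < 56 → go left; 50 < 53 → go left; 50 < 52 → go left; 50 > 49 → go right. Place as right child of 49.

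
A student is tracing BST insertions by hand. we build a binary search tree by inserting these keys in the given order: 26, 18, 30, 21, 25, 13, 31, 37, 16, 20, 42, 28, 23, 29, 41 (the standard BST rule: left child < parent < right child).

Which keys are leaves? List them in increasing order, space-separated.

16 20 23 29 41

Insert 26: tree is empty, so 26 becomes the root.
Insert 18: 18 < 26 → go left. Place as left child of 26.
Insert 30: 30 > 26 → go right. Place as right child of 26.
Insert 21: 21 < 26 → go left; 21 > 18 → go right. Place as right child of 18.
Insert 25: 25 < 26 → go left; 25 > 18 → go right; 25 > 21 → go right. Place as right child of 21.
Insert 13: 13 < 26 → go left; 13 < 18 → go left. Place as left child of 18.
Insert 31: 31 > 26 → go right; 31 > 30 → go right. Place as right child of 30.
Insert 37: 37 > 26 → go right; 37 > 30 → go right; 37 > 31 → go right. Place as right child of 31.
Insert 16: 16 < 26 → go left; 16 < 18 → go left; 16 > 13 → go right. Place as right child of 13.
Insert 20: 20 < 26 → go left; 20 > 18 → go right; 20 < 21 → go left. Place as left child of 21.
Insert 42: 42 > 26 → go right; 42 > 30 → go right; 42 > 31 → go right; 42 > 37 → go right. Place as right child of 37.
Insert 28: 28 > 26 → go right; 28 < 30 → go left. Place as left child of 30.
Insert 23: 23 < 26 → go left; 23 > 18 → go right; 23 > 21 → go right; 23 < 25 → go left. Place as left child of 25.
Insert 29: 29 > 26 → go right; 29 < 30 → go left; 29 > 28 → go right. Place as right child of 28.
Insert 41: 41 > 26 → go right; 41 > 30 → go right; 41 > 31 → go right; 41 > 37 → go right; 41 < 42 → go left. Place as left child of 42.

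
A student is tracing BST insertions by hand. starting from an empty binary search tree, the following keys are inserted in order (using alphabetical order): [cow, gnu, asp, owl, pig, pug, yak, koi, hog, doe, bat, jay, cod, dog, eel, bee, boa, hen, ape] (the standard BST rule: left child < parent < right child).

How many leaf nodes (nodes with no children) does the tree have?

6

cow: root
gnu: right child of cow (depth 1)
asp: left child of cow (depth 1)
owl: right child of gnu (depth 2)
pig: right child of owl (depth 3)
pug: right child of pig (depth 4)
yak: right child of pug (depth 5)
koi: left child of owl (depth 3)
hog: left child of koi (depth 4)
doe: left child of gnu (depth 2)
bat: right child of asp (depth 2)
jay: right child of hog (depth 5)
cod: right child of bat (depth 3)
dog: right child of doe (depth 3)
eel: right child of dog (depth 4)
bee: left child of cod (depth 4)
boa: right child of bee (depth 5)
hen: left child of hog (depth 5)
ape: left child of asp (depth 2)

Leaves: ape, boa, eel, hen, jay, yak — 6 in total.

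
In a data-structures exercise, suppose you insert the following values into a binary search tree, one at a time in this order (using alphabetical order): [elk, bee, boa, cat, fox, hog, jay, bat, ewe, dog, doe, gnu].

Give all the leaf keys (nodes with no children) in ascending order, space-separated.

bat doe ewe gnu jay

elk: root
bee: left child of elk (depth 1)
boa: right child of bee (depth 2)
cat: right child of boa (depth 3)
fox: right child of elk (depth 1)
hog: right child of fox (depth 2)
jay: right child of hog (depth 3)
bat: left child of bee (depth 2)
ewe: left child of fox (depth 2)
dog: right child of cat (depth 4)
doe: left child of dog (depth 5)
gnu: left child of hog (depth 3)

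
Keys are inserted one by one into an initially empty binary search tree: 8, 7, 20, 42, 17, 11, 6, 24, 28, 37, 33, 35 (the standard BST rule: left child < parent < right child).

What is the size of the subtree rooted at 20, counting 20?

8: root
7: left child of 8 (depth 1)
20: right child of 8 (depth 1)
42: right child of 20 (depth 2)
17: left child of 20 (depth 2)
11: left child of 17 (depth 3)
6: left child of 7 (depth 2)
24: left child of 42 (depth 3)
28: right child of 24 (depth 4)
37: right child of 28 (depth 5)
33: left child of 37 (depth 6)
35: right child of 33 (depth 7)

Subtree rooted at 20 contains: 20, 17, 11, 42, 24, 28, 37, 33, 35 — 9 nodes.

9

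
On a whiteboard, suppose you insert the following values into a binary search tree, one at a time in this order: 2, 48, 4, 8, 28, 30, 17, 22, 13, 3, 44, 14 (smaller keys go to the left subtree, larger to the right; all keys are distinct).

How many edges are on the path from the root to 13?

2: root
48: right child of 2 (depth 1)
4: left child of 48 (depth 2)
8: right child of 4 (depth 3)
28: right child of 8 (depth 4)
30: right child of 28 (depth 5)
17: left child of 28 (depth 5)
22: right child of 17 (depth 6)
13: left child of 17 (depth 6)
3: left child of 4 (depth 3)
44: right child of 30 (depth 6)
14: right child of 13 (depth 7)

Path to 13: 2 → 48 → 4 → 8 → 28 → 17 → 13, which is 6 edges.

6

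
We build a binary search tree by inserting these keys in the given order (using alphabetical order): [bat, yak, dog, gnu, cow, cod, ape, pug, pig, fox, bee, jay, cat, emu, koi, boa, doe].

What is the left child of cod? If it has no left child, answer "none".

bee

Insert bat: tree is empty, so bat becomes the root.
Insert yak: yak > bat → go right. Place as right child of bat.
Insert dog: dog > bat → go right; dog < yak → go left. Place as left child of yak.
Insert gnu: gnu > bat → go right; gnu < yak → go left; gnu > dog → go right. Place as right child of dog.
Insert cow: cow > bat → go right; cow < yak → go left; cow < dog → go left. Place as left child of dog.
Insert cod: cod > bat → go right; cod < yak → go left; cod < dog → go left; cod < cow → go left. Place as left child of cow.
Insert ape: ape < bat → go left. Place as left child of bat.
Insert pug: pug > bat → go right; pug < yak → go left; pug > dog → go right; pug > gnu → go right. Place as right child of gnu.
Insert pig: pig > bat → go right; pig < yak → go left; pig > dog → go right; pig > gnu → go right; pig < pug → go left. Place as left child of pug.
Insert fox: fox > bat → go right; fox < yak → go left; fox > dog → go right; fox < gnu → go left. Place as left child of gnu.
Insert bee: bee > bat → go right; bee < yak → go left; bee < dog → go left; bee < cow → go left; bee < cod → go left. Place as left child of cod.
Insert jay: jay > bat → go right; jay < yak → go left; jay > dog → go right; jay > gnu → go right; jay < pug → go left; jay < pig → go left. Place as left child of pig.
Insert cat: cat > bat → go right; cat < yak → go left; cat < dog → go left; cat < cow → go left; cat < cod → go left; cat > bee → go right. Place as right child of bee.
Insert emu: emu > bat → go right; emu < yak → go left; emu > dog → go right; emu < gnu → go left; emu < fox → go left. Place as left child of fox.
Insert koi: koi > bat → go right; koi < yak → go left; koi > dog → go right; koi > gnu → go right; koi < pug → go left; koi < pig → go left; koi > jay → go right. Place as right child of jay.
Insert boa: boa > bat → go right; boa < yak → go left; boa < dog → go left; boa < cow → go left; boa < cod → go left; boa > bee → go right; boa < cat → go left. Place as left child of cat.
Insert doe: doe > bat → go right; doe < yak → go left; doe < dog → go left; doe > cow → go right. Place as right child of cow.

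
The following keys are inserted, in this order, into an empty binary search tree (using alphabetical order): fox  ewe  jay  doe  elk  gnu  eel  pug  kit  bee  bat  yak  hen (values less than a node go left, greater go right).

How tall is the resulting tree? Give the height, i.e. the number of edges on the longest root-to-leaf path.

4

fox: root
ewe: left child of fox (depth 1)
jay: right child of fox (depth 1)
doe: left child of ewe (depth 2)
elk: right child of doe (depth 3)
gnu: left child of jay (depth 2)
eel: left child of elk (depth 4)
pug: right child of jay (depth 2)
kit: left child of pug (depth 3)
bee: left child of doe (depth 3)
bat: left child of bee (depth 4)
yak: right child of pug (depth 3)
hen: right child of gnu (depth 3)

The deepest node is eel at depth 4.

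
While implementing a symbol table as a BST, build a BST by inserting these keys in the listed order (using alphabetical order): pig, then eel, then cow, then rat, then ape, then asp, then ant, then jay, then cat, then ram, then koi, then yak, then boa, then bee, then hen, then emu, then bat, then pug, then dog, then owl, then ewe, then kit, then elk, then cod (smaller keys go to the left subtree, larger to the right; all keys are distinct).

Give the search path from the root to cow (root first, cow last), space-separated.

pig eel cow

pig: root
eel: left child of pig (depth 1)
cow: left child of eel (depth 2)
rat: right child of pig (depth 1)
ape: left child of cow (depth 3)
asp: right child of ape (depth 4)
ant: left child of ape (depth 4)
jay: right child of eel (depth 2)
cat: right child of asp (depth 5)
ram: left child of rat (depth 2)
koi: right child of jay (depth 3)
yak: right child of rat (depth 2)
boa: left child of cat (depth 6)
bee: left child of boa (depth 7)
hen: left child of jay (depth 3)
emu: left child of hen (depth 4)
bat: left child of bee (depth 8)
pug: left child of ram (depth 3)
dog: right child of cow (depth 3)
owl: right child of koi (depth 4)
ewe: right child of emu (depth 5)
kit: left child of koi (depth 4)
elk: left child of emu (depth 5)
cod: right child of cat (depth 6)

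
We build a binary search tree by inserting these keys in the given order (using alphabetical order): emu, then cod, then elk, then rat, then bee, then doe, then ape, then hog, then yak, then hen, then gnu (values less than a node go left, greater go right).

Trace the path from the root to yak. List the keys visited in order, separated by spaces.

emu: root
cod: left child of emu (depth 1)
elk: right child of cod (depth 2)
rat: right child of emu (depth 1)
bee: left child of cod (depth 2)
doe: left child of elk (depth 3)
ape: left child of bee (depth 3)
hog: left child of rat (depth 2)
yak: right child of rat (depth 2)
hen: left child of hog (depth 3)
gnu: left child of hen (depth 4)

emu rat yak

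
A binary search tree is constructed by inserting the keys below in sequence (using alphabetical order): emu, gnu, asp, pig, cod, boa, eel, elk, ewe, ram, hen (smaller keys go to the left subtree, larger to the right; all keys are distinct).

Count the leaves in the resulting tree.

Insert emu: tree is empty, so emu becomes the root.
Insert gnu: gnu > emu → go right. Place as right child of emu.
Insert asp: asp < emu → go left. Place as left child of emu.
Insert pig: pig > emu → go right; pig > gnu → go right. Place as right child of gnu.
Insert cod: cod < emu → go left; cod > asp → go right. Place as right child of asp.
Insert boa: boa < emu → go left; boa > asp → go right; boa < cod → go left. Place as left child of cod.
Insert eel: eel < emu → go left; eel > asp → go right; eel > cod → go right. Place as right child of cod.
Insert elk: elk < emu → go left; elk > asp → go right; elk > cod → go right; elk > eel → go right. Place as right child of eel.
Insert ewe: ewe > emu → go right; ewe < gnu → go left. Place as left child of gnu.
Insert ram: ram > emu → go right; ram > gnu → go right; ram > pig → go right. Place as right child of pig.
Insert hen: hen > emu → go right; hen > gnu → go right; hen < pig → go left. Place as left child of pig.

Leaves: boa, elk, ewe, hen, ram — 5 in total.

5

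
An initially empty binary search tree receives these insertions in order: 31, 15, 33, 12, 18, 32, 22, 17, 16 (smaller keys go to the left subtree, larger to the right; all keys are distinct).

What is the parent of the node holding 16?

31: root
15: left child of 31 (depth 1)
33: right child of 31 (depth 1)
12: left child of 15 (depth 2)
18: right child of 15 (depth 2)
32: left child of 33 (depth 2)
22: right child of 18 (depth 3)
17: left child of 18 (depth 3)
16: left child of 17 (depth 4)

17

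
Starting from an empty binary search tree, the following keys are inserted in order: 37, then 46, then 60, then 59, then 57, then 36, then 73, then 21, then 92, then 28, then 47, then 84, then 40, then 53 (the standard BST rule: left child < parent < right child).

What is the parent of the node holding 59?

60

Resulting structure (node: left, right):
  37: L=36, R=46
  46: L=40, R=60
  60: L=59, R=73
  59: L=57, R=–
  57: L=47, R=–
  36: L=21, R=–
  73: L=–, R=92
  21: L=–, R=28
  92: L=84, R=–
  28: L=–, R=–
  47: L=–, R=53
  84: L=–, R=–
  40: L=–, R=–
  53: L=–, R=–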